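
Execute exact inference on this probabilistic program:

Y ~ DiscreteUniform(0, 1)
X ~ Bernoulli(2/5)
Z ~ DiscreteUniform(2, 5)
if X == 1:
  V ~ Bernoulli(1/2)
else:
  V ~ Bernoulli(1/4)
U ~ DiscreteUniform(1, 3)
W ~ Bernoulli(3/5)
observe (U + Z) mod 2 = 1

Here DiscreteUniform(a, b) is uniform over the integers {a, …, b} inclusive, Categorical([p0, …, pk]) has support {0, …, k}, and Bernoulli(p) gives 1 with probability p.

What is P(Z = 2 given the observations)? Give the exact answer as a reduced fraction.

Enumerate traces; 96 have nonzero weight after conditioning:
  (Y=0, X=0, Z=2, V=0, U=1, W=0) weight 3/400
  (Y=0, X=0, Z=2, V=0, U=1, W=1) weight 9/800
  (Y=0, X=0, Z=2, V=0, U=3, W=0) weight 3/400
  (Y=0, X=0, Z=2, V=0, U=3, W=1) weight 9/800
  (Y=0, X=0, Z=2, V=1, U=1, W=0) weight 1/400
  (Y=0, X=0, Z=2, V=1, U=1, W=1) weight 3/800
  (Y=0, X=0, Z=2, V=1, U=3, W=0) weight 1/400
  (Y=0, X=0, Z=2, V=1, U=3, W=1) weight 3/800
  (Y=0, X=0, Z=3, V=0, U=2, W=0) weight 3/400
  (Y=0, X=0, Z=4, V=0, U=1, W=0) weight 3/400
  … 86 more
Group by Z:
  weight(Z=2) = 1/6
  weight(Z=3) = 1/12
  weight(Z=4) = 1/6
  weight(Z=5) = 1/12
Total weight = 1/6 + 1/12 + 1/6 + 1/12 = 1/2
P(Z=2 | obs) = 1/6 / 1/2 = 1/3
P(Z=3 | obs) = 1/12 / 1/2 = 1/6
P(Z=4 | obs) = 1/6 / 1/2 = 1/3
P(Z=5 | obs) = 1/12 / 1/2 = 1/6

P(Z = 2 | obs) = 1/3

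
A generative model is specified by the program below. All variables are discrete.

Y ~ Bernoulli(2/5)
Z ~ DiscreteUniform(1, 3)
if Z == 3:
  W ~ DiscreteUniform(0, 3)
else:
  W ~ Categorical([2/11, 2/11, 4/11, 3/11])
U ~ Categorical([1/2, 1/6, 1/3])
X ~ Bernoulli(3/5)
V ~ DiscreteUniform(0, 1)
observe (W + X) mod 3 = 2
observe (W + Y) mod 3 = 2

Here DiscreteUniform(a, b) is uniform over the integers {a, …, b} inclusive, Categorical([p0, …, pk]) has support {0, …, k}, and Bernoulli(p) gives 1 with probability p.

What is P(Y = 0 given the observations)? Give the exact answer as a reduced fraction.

P(Y = 0 | obs) = 43/70

Enumerate traces; 36 have nonzero weight after conditioning:
  (Y=0, Z=1, W=2, U=0, X=0, V=0) weight 2/275
  (Y=0, Z=1, W=2, U=0, X=0, V=1) weight 2/275
  (Y=0, Z=1, W=2, U=1, X=0, V=0) weight 2/825
  (Y=0, Z=1, W=2, U=1, X=0, V=1) weight 2/825
  (Y=0, Z=1, W=2, U=2, X=0, V=0) weight 4/825
  (Y=0, Z=1, W=2, U=2, X=0, V=1) weight 4/825
  (Y=0, Z=2, W=2, U=0, X=0, V=0) weight 2/275
  (Y=0, Z=2, W=2, U=0, X=0, V=1) weight 2/275
  (Y=1, Z=1, W=1, U=0, X=1, V=0) weight 1/275
  … 27 more
Group by Y:
  weight(Y=0) = 43/550
  weight(Y=1) = 27/550
Total weight = 43/550 + 27/550 = 7/55
P(Y=0 | obs) = 43/550 / 7/55 = 43/70
P(Y=1 | obs) = 27/550 / 7/55 = 27/70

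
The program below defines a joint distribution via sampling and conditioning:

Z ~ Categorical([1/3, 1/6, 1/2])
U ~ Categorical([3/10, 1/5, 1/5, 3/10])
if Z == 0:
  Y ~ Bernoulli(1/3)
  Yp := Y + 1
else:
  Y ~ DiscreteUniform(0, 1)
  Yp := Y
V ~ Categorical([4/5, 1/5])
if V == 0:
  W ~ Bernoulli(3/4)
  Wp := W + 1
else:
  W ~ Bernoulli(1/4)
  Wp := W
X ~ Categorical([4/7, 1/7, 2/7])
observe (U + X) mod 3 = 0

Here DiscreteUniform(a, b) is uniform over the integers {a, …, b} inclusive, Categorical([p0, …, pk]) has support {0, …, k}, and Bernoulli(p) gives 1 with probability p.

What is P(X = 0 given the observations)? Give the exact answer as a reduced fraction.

Enumerate traces; 96 have nonzero weight after conditioning:
  (Z=0, U=0, Y=0, V=0, W=0, X=0) weight 4/525
  (Z=0, U=0, Y=0, V=0, W=1, X=0) weight 4/175
  (Z=0, U=0, Y=0, V=1, W=0, X=0) weight 1/175
  (Z=0, U=0, Y=0, V=1, W=1, X=0) weight 1/525
  (Z=0, U=0, Y=1, V=0, W=0, X=0) weight 2/525
  (Z=0, U=0, Y=1, V=0, W=1, X=0) weight 2/175
  (Z=0, U=0, Y=1, V=1, W=0, X=0) weight 1/350
  (Z=0, U=0, Y=1, V=1, W=1, X=0) weight 1/1050
  (Z=0, U=1, Y=0, V=0, W=0, X=2) weight 4/1575
  (Z=0, U=2, Y=0, V=0, W=0, X=1) weight 2/1575
  … 86 more
Group by X:
  weight(X=0) = 12/35
  weight(X=1) = 1/35
  weight(X=2) = 2/35
Total weight = 12/35 + 1/35 + 2/35 = 3/7
P(X=0 | obs) = 12/35 / 3/7 = 4/5
P(X=1 | obs) = 1/35 / 3/7 = 1/15
P(X=2 | obs) = 2/35 / 3/7 = 2/15

P(X = 0 | obs) = 4/5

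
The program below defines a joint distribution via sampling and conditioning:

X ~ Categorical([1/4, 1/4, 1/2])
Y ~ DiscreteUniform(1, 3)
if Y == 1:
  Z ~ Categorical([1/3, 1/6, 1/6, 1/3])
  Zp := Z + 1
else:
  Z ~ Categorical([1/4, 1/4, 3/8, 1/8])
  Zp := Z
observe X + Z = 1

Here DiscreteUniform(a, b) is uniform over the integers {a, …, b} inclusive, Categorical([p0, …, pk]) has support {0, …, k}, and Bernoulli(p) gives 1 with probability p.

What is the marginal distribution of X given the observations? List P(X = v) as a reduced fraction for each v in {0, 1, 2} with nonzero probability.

Enumerate traces; 6 have nonzero weight after conditioning:
  (X=0, Y=1, Z=1) weight 1/72
  (X=0, Y=2, Z=1) weight 1/48
  (X=0, Y=3, Z=1) weight 1/48
  (X=1, Y=1, Z=0) weight 1/36
  (X=1, Y=2, Z=0) weight 1/48
  (X=1, Y=3, Z=0) weight 1/48
Group by X:
  weight(X=0) = 1/18
  weight(X=1) = 5/72
Total weight = 1/18 + 5/72 = 1/8
P(X=0 | obs) = 1/18 / 1/8 = 4/9
P(X=1 | obs) = 5/72 / 1/8 = 5/9

P(X=0) = 4/9, P(X=1) = 5/9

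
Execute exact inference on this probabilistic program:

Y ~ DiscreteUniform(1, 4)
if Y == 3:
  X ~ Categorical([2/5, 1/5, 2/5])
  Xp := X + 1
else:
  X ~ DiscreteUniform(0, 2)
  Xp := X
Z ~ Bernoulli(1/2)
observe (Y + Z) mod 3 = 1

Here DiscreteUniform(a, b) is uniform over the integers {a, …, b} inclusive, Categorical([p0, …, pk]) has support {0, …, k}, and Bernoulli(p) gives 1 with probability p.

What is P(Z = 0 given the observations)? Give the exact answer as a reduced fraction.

P(Z = 0 | obs) = 2/3

Enumerate traces; 9 have nonzero weight after conditioning:
  (Y=1, X=0, Z=0) weight 1/24
  (Y=1, X=1, Z=0) weight 1/24
  (Y=1, X=2, Z=0) weight 1/24
  (Y=3, X=0, Z=1) weight 1/20
  (Y=3, X=1, Z=1) weight 1/40
  (Y=3, X=2, Z=1) weight 1/20
  (Y=4, X=0, Z=0) weight 1/24
  (Y=4, X=1, Z=0) weight 1/24
  … 1 more
Group by Z:
  weight(Z=0) = 1/4
  weight(Z=1) = 1/8
Total weight = 1/4 + 1/8 = 3/8
P(Z=0 | obs) = 1/4 / 3/8 = 2/3
P(Z=1 | obs) = 1/8 / 3/8 = 1/3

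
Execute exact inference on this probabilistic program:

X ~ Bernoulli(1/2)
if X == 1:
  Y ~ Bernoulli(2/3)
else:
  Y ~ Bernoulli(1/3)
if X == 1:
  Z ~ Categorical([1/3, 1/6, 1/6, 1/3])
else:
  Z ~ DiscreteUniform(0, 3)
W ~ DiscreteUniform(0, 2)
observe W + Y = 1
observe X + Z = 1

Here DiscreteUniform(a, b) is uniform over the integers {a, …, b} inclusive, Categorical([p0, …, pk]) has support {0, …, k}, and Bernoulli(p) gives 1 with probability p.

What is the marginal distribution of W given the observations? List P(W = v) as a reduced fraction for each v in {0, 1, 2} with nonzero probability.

P(W=0) = 11/21, P(W=1) = 10/21

Enumerate traces; 4 have nonzero weight after conditioning:
  (X=0, Y=0, Z=1, W=1) weight 1/36
  (X=0, Y=1, Z=1, W=0) weight 1/72
  (X=1, Y=0, Z=0, W=1) weight 1/54
  (X=1, Y=1, Z=0, W=0) weight 1/27
Group by W:
  weight(W=0) = 11/216
  weight(W=1) = 5/108
Total weight = 11/216 + 5/108 = 7/72
P(W=0 | obs) = 11/216 / 7/72 = 11/21
P(W=1 | obs) = 5/108 / 7/72 = 10/21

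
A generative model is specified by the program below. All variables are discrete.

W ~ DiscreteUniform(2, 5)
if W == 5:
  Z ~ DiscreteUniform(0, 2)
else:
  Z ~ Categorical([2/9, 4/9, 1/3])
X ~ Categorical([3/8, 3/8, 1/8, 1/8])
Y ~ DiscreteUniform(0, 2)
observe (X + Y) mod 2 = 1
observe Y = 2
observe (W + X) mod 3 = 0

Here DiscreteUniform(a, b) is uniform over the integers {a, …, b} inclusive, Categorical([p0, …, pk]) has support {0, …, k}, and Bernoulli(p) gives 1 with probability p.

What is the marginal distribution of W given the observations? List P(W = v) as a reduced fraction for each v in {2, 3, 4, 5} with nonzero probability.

P(W=2) = 3/7, P(W=3) = 1/7, P(W=5) = 3/7

Enumerate traces; 9 have nonzero weight after conditioning:
  (W=2, Z=0, X=1, Y=2) weight 1/144
  (W=2, Z=1, X=1, Y=2) weight 1/72
  (W=2, Z=2, X=1, Y=2) weight 1/96
  (W=3, Z=0, X=3, Y=2) weight 1/432
  (W=3, Z=1, X=3, Y=2) weight 1/216
  (W=3, Z=2, X=3, Y=2) weight 1/288
  (W=5, Z=0, X=1, Y=2) weight 1/96
  (W=5, Z=1, X=1, Y=2) weight 1/96
  … 1 more
Group by W:
  weight(W=2) = 1/32
  weight(W=3) = 1/96
  weight(W=5) = 1/32
Total weight = 1/32 + 1/96 + 1/32 = 7/96
P(W=2 | obs) = 1/32 / 7/96 = 3/7
P(W=3 | obs) = 1/96 / 7/96 = 1/7
P(W=5 | obs) = 1/32 / 7/96 = 3/7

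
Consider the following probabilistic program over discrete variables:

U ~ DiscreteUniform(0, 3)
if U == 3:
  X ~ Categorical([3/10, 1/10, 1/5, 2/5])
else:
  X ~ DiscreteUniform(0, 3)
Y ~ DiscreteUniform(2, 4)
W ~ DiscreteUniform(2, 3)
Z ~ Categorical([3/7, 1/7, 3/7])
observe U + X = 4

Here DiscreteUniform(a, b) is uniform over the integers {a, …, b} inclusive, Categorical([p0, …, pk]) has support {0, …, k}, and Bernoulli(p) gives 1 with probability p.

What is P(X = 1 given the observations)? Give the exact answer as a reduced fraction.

Enumerate traces; 54 have nonzero weight after conditioning:
  (U=1, X=3, Y=2, W=2, Z=0) weight 1/224
  (U=1, X=3, Y=2, W=2, Z=1) weight 1/672
  (U=1, X=3, Y=2, W=2, Z=2) weight 1/224
  (U=1, X=3, Y=2, W=3, Z=0) weight 1/224
  (U=1, X=3, Y=2, W=3, Z=1) weight 1/672
  (U=1, X=3, Y=2, W=3, Z=2) weight 1/224
  (U=1, X=3, Y=3, W=2, Z=0) weight 1/224
  (U=1, X=3, Y=3, W=2, Z=1) weight 1/672
  (U=2, X=2, Y=2, W=2, Z=0) weight 1/224
  (U=3, X=1, Y=2, W=2, Z=0) weight 1/560
  … 44 more
Group by X:
  weight(X=1) = 1/40
  weight(X=2) = 1/16
  weight(X=3) = 1/16
Total weight = 1/40 + 1/16 + 1/16 = 3/20
P(X=1 | obs) = 1/40 / 3/20 = 1/6
P(X=2 | obs) = 1/16 / 3/20 = 5/12
P(X=3 | obs) = 1/16 / 3/20 = 5/12

P(X = 1 | obs) = 1/6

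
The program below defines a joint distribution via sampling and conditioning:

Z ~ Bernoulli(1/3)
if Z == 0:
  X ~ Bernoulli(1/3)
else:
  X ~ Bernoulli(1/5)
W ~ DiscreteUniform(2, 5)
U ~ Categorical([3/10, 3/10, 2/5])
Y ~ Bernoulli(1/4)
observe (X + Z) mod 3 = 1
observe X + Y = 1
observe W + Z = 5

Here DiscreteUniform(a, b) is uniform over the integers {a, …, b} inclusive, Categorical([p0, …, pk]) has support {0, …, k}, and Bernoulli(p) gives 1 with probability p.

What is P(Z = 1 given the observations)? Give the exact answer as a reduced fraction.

Enumerate traces; 6 have nonzero weight after conditioning:
  (Z=0, X=1, W=5, U=0, Y=0) weight 1/80
  (Z=0, X=1, W=5, U=1, Y=0) weight 1/80
  (Z=0, X=1, W=5, U=2, Y=0) weight 1/60
  (Z=1, X=0, W=4, U=0, Y=1) weight 1/200
  (Z=1, X=0, W=4, U=1, Y=1) weight 1/200
  (Z=1, X=0, W=4, U=2, Y=1) weight 1/150
Group by Z:
  weight(Z=0) = 1/24
  weight(Z=1) = 1/60
Total weight = 1/24 + 1/60 = 7/120
P(Z=0 | obs) = 1/24 / 7/120 = 5/7
P(Z=1 | obs) = 1/60 / 7/120 = 2/7

P(Z = 1 | obs) = 2/7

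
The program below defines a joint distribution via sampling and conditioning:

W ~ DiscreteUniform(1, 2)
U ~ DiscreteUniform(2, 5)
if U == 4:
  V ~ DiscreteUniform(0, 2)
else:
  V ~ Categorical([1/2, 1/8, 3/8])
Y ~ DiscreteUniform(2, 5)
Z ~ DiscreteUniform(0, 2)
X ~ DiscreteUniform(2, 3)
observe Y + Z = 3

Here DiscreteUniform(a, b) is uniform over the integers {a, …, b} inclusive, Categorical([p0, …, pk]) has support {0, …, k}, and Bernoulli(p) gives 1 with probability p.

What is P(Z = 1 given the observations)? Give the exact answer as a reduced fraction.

Enumerate traces; 96 have nonzero weight after conditioning:
  (W=1, U=2, V=0, Y=2, Z=1, X=2) weight 1/384
  (W=1, U=2, V=0, Y=2, Z=1, X=3) weight 1/384
  (W=1, U=2, V=0, Y=3, Z=0, X=2) weight 1/384
  (W=1, U=2, V=0, Y=3, Z=0, X=3) weight 1/384
  (W=1, U=2, V=1, Y=2, Z=1, X=2) weight 1/1536
  (W=1, U=2, V=1, Y=2, Z=1, X=3) weight 1/1536
  (W=1, U=2, V=1, Y=3, Z=0, X=2) weight 1/1536
  (W=1, U=2, V=1, Y=3, Z=0, X=3) weight 1/1536
  … 88 more
Group by Z:
  weight(Z=0) = 1/12
  weight(Z=1) = 1/12
Total weight = 1/12 + 1/12 = 1/6
P(Z=0 | obs) = 1/12 / 1/6 = 1/2
P(Z=1 | obs) = 1/12 / 1/6 = 1/2

P(Z = 1 | obs) = 1/2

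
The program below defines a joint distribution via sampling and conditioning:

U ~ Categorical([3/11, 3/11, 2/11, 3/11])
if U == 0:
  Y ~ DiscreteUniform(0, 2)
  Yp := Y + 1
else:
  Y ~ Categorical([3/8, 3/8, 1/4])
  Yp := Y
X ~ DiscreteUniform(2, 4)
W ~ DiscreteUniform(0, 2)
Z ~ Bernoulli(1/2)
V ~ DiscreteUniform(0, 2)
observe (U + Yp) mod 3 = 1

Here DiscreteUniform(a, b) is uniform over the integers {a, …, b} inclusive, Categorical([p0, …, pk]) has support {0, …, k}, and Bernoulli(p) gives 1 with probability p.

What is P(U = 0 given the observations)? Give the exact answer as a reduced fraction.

Enumerate traces; 216 have nonzero weight after conditioning:
  (U=0, Y=0, X=2, W=0, Z=0, V=0) weight 1/594
  (U=0, Y=0, X=2, W=0, Z=0, V=1) weight 1/594
  (U=0, Y=0, X=2, W=0, Z=0, V=2) weight 1/594
  (U=0, Y=0, X=2, W=0, Z=1, V=0) weight 1/594
  (U=0, Y=0, X=2, W=0, Z=1, V=1) weight 1/594
  (U=0, Y=0, X=2, W=0, Z=1, V=2) weight 1/594
  (U=0, Y=0, X=2, W=1, Z=0, V=0) weight 1/594
  (U=0, Y=0, X=2, W=1, Z=0, V=1) weight 1/594
  (U=1, Y=0, X=2, W=0, Z=0, V=0) weight 1/528
  (U=2, Y=2, X=2, W=0, Z=0, V=0) weight 1/1188
  … 206 more
Group by U:
  weight(U=0) = 1/11
  weight(U=1) = 9/88
  weight(U=2) = 1/22
  weight(U=3) = 9/88
Total weight = 1/11 + 9/88 + 1/22 + 9/88 = 15/44
P(U=0 | obs) = 1/11 / 15/44 = 4/15
P(U=1 | obs) = 9/88 / 15/44 = 3/10
P(U=2 | obs) = 1/22 / 15/44 = 2/15
P(U=3 | obs) = 9/88 / 15/44 = 3/10

P(U = 0 | obs) = 4/15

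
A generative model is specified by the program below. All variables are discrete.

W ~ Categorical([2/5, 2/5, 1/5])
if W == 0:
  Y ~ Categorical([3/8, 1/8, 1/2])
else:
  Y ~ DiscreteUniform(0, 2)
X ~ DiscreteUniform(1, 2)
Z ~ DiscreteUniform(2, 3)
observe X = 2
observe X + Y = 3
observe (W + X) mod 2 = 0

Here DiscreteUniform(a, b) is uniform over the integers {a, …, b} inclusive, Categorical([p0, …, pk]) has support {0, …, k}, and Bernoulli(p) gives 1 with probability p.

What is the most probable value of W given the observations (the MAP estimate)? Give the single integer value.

Enumerate traces; 4 have nonzero weight after conditioning:
  (W=0, Y=1, X=2, Z=2) weight 1/80
  (W=0, Y=1, X=2, Z=3) weight 1/80
  (W=2, Y=1, X=2, Z=2) weight 1/60
  (W=2, Y=1, X=2, Z=3) weight 1/60
Group by W:
  weight(W=0) = 1/40
  weight(W=2) = 1/30
Total weight = 1/40 + 1/30 = 7/120
P(W=0 | obs) = 1/40 / 7/120 = 3/7
P(W=2 | obs) = 1/30 / 7/120 = 4/7
argmax = 2

argmax_v P(W = v | obs) = 2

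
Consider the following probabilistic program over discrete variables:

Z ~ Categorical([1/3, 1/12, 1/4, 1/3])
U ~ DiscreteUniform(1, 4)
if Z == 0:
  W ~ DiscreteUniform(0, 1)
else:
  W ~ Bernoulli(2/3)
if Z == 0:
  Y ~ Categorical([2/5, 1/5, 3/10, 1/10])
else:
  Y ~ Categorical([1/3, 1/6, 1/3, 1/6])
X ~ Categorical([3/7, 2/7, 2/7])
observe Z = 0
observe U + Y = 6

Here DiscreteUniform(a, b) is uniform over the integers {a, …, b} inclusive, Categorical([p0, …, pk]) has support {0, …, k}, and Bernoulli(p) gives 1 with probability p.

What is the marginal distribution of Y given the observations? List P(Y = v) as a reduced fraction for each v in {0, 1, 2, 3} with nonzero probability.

P(Y=2) = 3/4, P(Y=3) = 1/4

Enumerate traces; 12 have nonzero weight after conditioning:
  (Z=0, U=3, W=0, Y=3, X=0) weight 1/560
  (Z=0, U=3, W=0, Y=3, X=1) weight 1/840
  (Z=0, U=3, W=0, Y=3, X=2) weight 1/840
  (Z=0, U=3, W=1, Y=3, X=0) weight 1/560
  (Z=0, U=3, W=1, Y=3, X=1) weight 1/840
  (Z=0, U=3, W=1, Y=3, X=2) weight 1/840
  (Z=0, U=4, W=0, Y=2, X=0) weight 3/560
  (Z=0, U=4, W=0, Y=2, X=1) weight 1/280
  … 4 more
Group by Y:
  weight(Y=2) = 1/40
  weight(Y=3) = 1/120
Total weight = 1/40 + 1/120 = 1/30
P(Y=2 | obs) = 1/40 / 1/30 = 3/4
P(Y=3 | obs) = 1/120 / 1/30 = 1/4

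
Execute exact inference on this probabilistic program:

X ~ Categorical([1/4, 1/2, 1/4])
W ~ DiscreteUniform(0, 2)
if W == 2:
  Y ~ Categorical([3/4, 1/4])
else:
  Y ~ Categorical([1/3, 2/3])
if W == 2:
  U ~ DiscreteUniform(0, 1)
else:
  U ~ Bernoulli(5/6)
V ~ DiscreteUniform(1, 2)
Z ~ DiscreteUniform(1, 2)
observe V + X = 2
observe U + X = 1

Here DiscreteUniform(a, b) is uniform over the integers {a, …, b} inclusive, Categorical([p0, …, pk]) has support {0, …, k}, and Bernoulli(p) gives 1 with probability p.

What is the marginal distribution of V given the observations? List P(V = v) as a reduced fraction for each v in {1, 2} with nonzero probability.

Enumerate traces; 24 have nonzero weight after conditioning:
  (X=0, W=0, Y=0, U=1, V=2, Z=1) weight 5/864
  (X=0, W=0, Y=0, U=1, V=2, Z=2) weight 5/864
  (X=0, W=0, Y=1, U=1, V=2, Z=1) weight 5/432
  (X=0, W=0, Y=1, U=1, V=2, Z=2) weight 5/432
  (X=0, W=1, Y=0, U=1, V=2, Z=1) weight 5/864
  (X=0, W=1, Y=0, U=1, V=2, Z=2) weight 5/864
  (X=0, W=1, Y=1, U=1, V=2, Z=1) weight 5/432
  (X=0, W=1, Y=1, U=1, V=2, Z=2) weight 5/432
  (X=1, W=0, Y=0, U=0, V=1, Z=1) weight 1/432
  … 15 more
Group by V:
  weight(V=1) = 5/72
  weight(V=2) = 13/144
Total weight = 5/72 + 13/144 = 23/144
P(V=1 | obs) = 5/72 / 23/144 = 10/23
P(V=2 | obs) = 13/144 / 23/144 = 13/23

P(V=1) = 10/23, P(V=2) = 13/23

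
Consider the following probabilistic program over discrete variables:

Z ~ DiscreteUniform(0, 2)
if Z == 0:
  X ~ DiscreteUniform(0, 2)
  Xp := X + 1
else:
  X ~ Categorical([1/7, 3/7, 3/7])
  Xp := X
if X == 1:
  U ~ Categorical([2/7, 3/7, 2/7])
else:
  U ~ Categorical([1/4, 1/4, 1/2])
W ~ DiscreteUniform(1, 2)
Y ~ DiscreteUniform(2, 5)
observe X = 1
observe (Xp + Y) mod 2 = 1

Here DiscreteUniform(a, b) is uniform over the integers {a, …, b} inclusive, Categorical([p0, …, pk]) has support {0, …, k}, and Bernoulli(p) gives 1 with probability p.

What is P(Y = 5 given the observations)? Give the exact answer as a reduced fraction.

P(Y = 5 | obs) = 7/50

Enumerate traces; 36 have nonzero weight after conditioning:
  (Z=0, X=1, U=0, W=1, Y=3) weight 1/252
  (Z=0, X=1, U=0, W=1, Y=5) weight 1/252
  (Z=0, X=1, U=0, W=2, Y=3) weight 1/252
  (Z=0, X=1, U=0, W=2, Y=5) weight 1/252
  (Z=0, X=1, U=1, W=1, Y=3) weight 1/168
  (Z=0, X=1, U=1, W=1, Y=5) weight 1/168
  (Z=0, X=1, U=1, W=2, Y=3) weight 1/168
  (Z=0, X=1, U=1, W=2, Y=5) weight 1/168
  (Z=1, X=1, U=0, W=1, Y=2) weight 1/196
  (Z=1, X=1, U=0, W=1, Y=4) weight 1/196
  … 26 more
Group by Y:
  weight(Y=2) = 1/14
  weight(Y=3) = 1/36
  weight(Y=4) = 1/14
  weight(Y=5) = 1/36
Total weight = 1/14 + 1/36 + 1/14 + 1/36 = 25/126
P(Y=2 | obs) = 1/14 / 25/126 = 9/25
P(Y=3 | obs) = 1/36 / 25/126 = 7/50
P(Y=4 | obs) = 1/14 / 25/126 = 9/25
P(Y=5 | obs) = 1/36 / 25/126 = 7/50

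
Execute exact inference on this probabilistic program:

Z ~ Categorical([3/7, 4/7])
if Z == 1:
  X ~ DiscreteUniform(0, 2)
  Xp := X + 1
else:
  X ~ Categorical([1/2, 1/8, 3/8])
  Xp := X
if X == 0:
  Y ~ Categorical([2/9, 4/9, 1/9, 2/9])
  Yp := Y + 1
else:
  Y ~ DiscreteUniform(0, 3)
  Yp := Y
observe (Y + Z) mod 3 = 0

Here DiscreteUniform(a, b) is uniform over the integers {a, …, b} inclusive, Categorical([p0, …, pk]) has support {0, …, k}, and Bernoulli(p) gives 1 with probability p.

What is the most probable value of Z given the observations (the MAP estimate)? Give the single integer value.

Enumerate traces; 9 have nonzero weight after conditioning:
  (Z=0, X=0, Y=0) weight 1/21
  (Z=0, X=0, Y=3) weight 1/21
  (Z=0, X=1, Y=0) weight 3/224
  (Z=0, X=1, Y=3) weight 3/224
  (Z=0, X=2, Y=0) weight 9/224
  (Z=0, X=2, Y=3) weight 9/224
  (Z=1, X=0, Y=2) weight 4/189
  (Z=1, X=1, Y=2) weight 1/21
  … 1 more
Group by Z:
  weight(Z=0) = 17/84
  weight(Z=1) = 22/189
Total weight = 17/84 + 22/189 = 241/756
P(Z=0 | obs) = 17/84 / 241/756 = 153/241
P(Z=1 | obs) = 22/189 / 241/756 = 88/241
argmax = 0

argmax_v P(Z = v | obs) = 0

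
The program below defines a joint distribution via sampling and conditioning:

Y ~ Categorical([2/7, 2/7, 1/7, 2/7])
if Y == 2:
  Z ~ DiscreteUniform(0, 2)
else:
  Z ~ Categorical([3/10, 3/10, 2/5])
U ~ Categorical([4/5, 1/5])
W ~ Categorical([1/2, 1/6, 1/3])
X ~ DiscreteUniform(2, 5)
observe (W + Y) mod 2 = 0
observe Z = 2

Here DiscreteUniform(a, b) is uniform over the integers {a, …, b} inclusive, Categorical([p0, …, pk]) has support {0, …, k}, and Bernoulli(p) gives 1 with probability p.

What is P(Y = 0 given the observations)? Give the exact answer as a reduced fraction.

P(Y = 0 | obs) = 60/109

Enumerate traces; 48 have nonzero weight after conditioning:
  (Y=0, Z=2, U=0, W=0, X=2) weight 2/175
  (Y=0, Z=2, U=0, W=0, X=3) weight 2/175
  (Y=0, Z=2, U=0, W=0, X=4) weight 2/175
  (Y=0, Z=2, U=0, W=0, X=5) weight 2/175
  (Y=0, Z=2, U=0, W=2, X=2) weight 4/525
  (Y=0, Z=2, U=0, W=2, X=3) weight 4/525
  (Y=0, Z=2, U=0, W=2, X=4) weight 4/525
  (Y=0, Z=2, U=0, W=2, X=5) weight 4/525
  (Y=1, Z=2, U=0, W=1, X=2) weight 2/525
  (Y=2, Z=2, U=0, W=0, X=2) weight 1/210
  … 38 more
Group by Y:
  weight(Y=0) = 2/21
  weight(Y=1) = 2/105
  weight(Y=2) = 5/126
  weight(Y=3) = 2/105
Total weight = 2/21 + 2/105 + 5/126 + 2/105 = 109/630
P(Y=0 | obs) = 2/21 / 109/630 = 60/109
P(Y=1 | obs) = 2/105 / 109/630 = 12/109
P(Y=2 | obs) = 5/126 / 109/630 = 25/109
P(Y=3 | obs) = 2/105 / 109/630 = 12/109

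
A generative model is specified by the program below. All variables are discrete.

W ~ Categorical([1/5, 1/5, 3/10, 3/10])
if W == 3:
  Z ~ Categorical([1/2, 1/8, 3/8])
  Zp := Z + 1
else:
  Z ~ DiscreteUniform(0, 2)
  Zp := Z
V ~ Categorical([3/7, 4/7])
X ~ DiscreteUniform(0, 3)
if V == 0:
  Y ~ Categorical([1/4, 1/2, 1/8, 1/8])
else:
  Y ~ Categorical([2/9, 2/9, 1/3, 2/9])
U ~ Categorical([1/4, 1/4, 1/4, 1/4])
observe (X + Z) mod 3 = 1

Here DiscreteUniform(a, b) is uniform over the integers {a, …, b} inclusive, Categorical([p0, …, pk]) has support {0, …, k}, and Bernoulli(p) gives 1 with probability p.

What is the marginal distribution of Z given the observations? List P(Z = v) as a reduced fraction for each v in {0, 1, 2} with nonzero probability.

Enumerate traces; 512 have nonzero weight after conditioning:
  (W=0, Z=0, V=0, X=1, Y=0, U=0) weight 1/2240
  (W=0, Z=0, V=0, X=1, Y=0, U=1) weight 1/2240
  (W=0, Z=0, V=0, X=1, Y=0, U=2) weight 1/2240
  (W=0, Z=0, V=0, X=1, Y=0, U=3) weight 1/2240
  (W=0, Z=0, V=0, X=1, Y=1, U=0) weight 1/1120
  (W=0, Z=0, V=0, X=1, Y=1, U=1) weight 1/1120
  (W=0, Z=0, V=0, X=1, Y=1, U=2) weight 1/1120
  (W=0, Z=0, V=0, X=1, Y=1, U=3) weight 1/1120
  (W=0, Z=1, V=0, X=0, Y=0, U=0) weight 1/2240
  (W=0, Z=2, V=0, X=2, Y=0, U=0) weight 1/2240
  … 502 more
Group by Z:
  weight(Z=0) = 23/240
  weight(Z=1) = 13/96
  weight(Z=2) = 83/960
Total weight = 23/240 + 13/96 + 83/960 = 61/192
P(Z=0 | obs) = 23/240 / 61/192 = 92/305
P(Z=1 | obs) = 13/96 / 61/192 = 26/61
P(Z=2 | obs) = 83/960 / 61/192 = 83/305

P(Z=0) = 92/305, P(Z=1) = 26/61, P(Z=2) = 83/305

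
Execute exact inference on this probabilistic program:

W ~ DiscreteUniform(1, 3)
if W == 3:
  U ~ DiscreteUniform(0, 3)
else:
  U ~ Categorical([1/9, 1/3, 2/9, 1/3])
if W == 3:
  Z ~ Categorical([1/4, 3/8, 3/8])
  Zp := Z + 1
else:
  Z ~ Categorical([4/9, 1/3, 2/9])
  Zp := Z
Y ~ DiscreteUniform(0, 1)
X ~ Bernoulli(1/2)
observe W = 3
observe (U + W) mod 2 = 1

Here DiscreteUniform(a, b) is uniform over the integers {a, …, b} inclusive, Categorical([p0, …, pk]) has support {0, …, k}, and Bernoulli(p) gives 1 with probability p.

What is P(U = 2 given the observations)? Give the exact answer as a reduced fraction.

Enumerate traces; 24 have nonzero weight after conditioning:
  (W=3, U=0, Z=0, Y=0, X=0) weight 1/192
  (W=3, U=0, Z=0, Y=0, X=1) weight 1/192
  (W=3, U=0, Z=0, Y=1, X=0) weight 1/192
  (W=3, U=0, Z=0, Y=1, X=1) weight 1/192
  (W=3, U=0, Z=1, Y=0, X=0) weight 1/128
  (W=3, U=0, Z=1, Y=0, X=1) weight 1/128
  (W=3, U=0, Z=1, Y=1, X=0) weight 1/128
  (W=3, U=0, Z=1, Y=1, X=1) weight 1/128
  (W=3, U=2, Z=0, Y=0, X=0) weight 1/192
  … 15 more
Group by U:
  weight(U=0) = 1/12
  weight(U=2) = 1/12
Total weight = 1/12 + 1/12 = 1/6
P(U=0 | obs) = 1/12 / 1/6 = 1/2
P(U=2 | obs) = 1/12 / 1/6 = 1/2

P(U = 2 | obs) = 1/2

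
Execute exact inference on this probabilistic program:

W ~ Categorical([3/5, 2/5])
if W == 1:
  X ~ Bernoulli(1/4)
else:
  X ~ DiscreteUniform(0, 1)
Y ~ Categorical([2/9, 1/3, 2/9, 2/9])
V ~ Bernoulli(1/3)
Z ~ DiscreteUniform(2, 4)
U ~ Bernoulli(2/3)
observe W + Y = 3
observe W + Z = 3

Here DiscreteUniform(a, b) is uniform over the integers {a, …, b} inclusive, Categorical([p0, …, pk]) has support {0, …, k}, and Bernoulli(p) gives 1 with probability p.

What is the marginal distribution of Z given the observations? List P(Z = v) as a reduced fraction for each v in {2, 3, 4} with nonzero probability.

Enumerate traces; 16 have nonzero weight after conditioning:
  (W=0, X=0, Y=3, V=0, Z=3, U=0) weight 2/405
  (W=0, X=0, Y=3, V=0, Z=3, U=1) weight 4/405
  (W=0, X=0, Y=3, V=1, Z=3, U=0) weight 1/405
  (W=0, X=0, Y=3, V=1, Z=3, U=1) weight 2/405
  (W=0, X=1, Y=3, V=0, Z=3, U=0) weight 2/405
  (W=0, X=1, Y=3, V=0, Z=3, U=1) weight 4/405
  (W=0, X=1, Y=3, V=1, Z=3, U=0) weight 1/405
  (W=0, X=1, Y=3, V=1, Z=3, U=1) weight 2/405
  (W=1, X=0, Y=2, V=0, Z=2, U=0) weight 2/405
  … 7 more
Group by Z:
  weight(Z=2) = 4/135
  weight(Z=3) = 2/45
Total weight = 4/135 + 2/45 = 2/27
P(Z=2 | obs) = 4/135 / 2/27 = 2/5
P(Z=3 | obs) = 2/45 / 2/27 = 3/5

P(Z=2) = 2/5, P(Z=3) = 3/5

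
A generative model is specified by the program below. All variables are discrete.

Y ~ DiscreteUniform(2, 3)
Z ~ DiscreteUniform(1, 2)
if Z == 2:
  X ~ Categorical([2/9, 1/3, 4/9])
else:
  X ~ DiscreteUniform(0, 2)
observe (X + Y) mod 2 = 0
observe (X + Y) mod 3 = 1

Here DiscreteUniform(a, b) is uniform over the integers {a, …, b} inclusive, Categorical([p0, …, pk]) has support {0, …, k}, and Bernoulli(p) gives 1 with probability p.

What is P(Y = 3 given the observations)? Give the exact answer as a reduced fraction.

Enumerate traces; 4 have nonzero weight after conditioning:
  (Y=2, Z=1, X=2) weight 1/12
  (Y=2, Z=2, X=2) weight 1/9
  (Y=3, Z=1, X=1) weight 1/12
  (Y=3, Z=2, X=1) weight 1/12
Group by Y:
  weight(Y=2) = 7/36
  weight(Y=3) = 1/6
Total weight = 7/36 + 1/6 = 13/36
P(Y=2 | obs) = 7/36 / 13/36 = 7/13
P(Y=3 | obs) = 1/6 / 13/36 = 6/13

P(Y = 3 | obs) = 6/13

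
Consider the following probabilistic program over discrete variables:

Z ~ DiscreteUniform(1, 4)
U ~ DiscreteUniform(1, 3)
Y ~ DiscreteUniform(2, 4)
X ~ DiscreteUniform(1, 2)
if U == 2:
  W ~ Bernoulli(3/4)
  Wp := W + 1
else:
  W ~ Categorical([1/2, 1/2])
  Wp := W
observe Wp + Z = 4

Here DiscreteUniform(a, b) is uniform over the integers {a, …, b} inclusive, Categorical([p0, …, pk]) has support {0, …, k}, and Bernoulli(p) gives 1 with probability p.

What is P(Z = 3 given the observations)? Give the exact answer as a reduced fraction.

Enumerate traces; 36 have nonzero weight after conditioning:
  (Z=2, U=2, Y=2, X=1, W=1) weight 1/96
  (Z=2, U=2, Y=2, X=2, W=1) weight 1/96
  (Z=2, U=2, Y=3, X=1, W=1) weight 1/96
  (Z=2, U=2, Y=3, X=2, W=1) weight 1/96
  (Z=2, U=2, Y=4, X=1, W=1) weight 1/96
  (Z=2, U=2, Y=4, X=2, W=1) weight 1/96
  (Z=3, U=1, Y=2, X=1, W=1) weight 1/144
  (Z=3, U=1, Y=2, X=2, W=1) weight 1/144
  (Z=4, U=1, Y=2, X=1, W=0) weight 1/144
  … 27 more
Group by Z:
  weight(Z=2) = 1/16
  weight(Z=3) = 5/48
  weight(Z=4) = 1/12
Total weight = 1/16 + 5/48 + 1/12 = 1/4
P(Z=2 | obs) = 1/16 / 1/4 = 1/4
P(Z=3 | obs) = 5/48 / 1/4 = 5/12
P(Z=4 | obs) = 1/12 / 1/4 = 1/3

P(Z = 3 | obs) = 5/12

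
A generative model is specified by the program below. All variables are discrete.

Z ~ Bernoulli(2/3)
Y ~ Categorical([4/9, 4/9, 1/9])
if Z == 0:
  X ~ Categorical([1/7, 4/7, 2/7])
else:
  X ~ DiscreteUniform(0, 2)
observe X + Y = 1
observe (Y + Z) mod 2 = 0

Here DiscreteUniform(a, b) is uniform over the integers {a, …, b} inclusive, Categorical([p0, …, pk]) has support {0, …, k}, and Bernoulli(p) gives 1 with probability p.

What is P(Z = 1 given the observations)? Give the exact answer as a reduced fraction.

Enumerate traces; 2 have nonzero weight after conditioning:
  (Z=0, Y=0, X=1) weight 16/189
  (Z=1, Y=1, X=0) weight 8/81
Group by Z:
  weight(Z=0) = 16/189
  weight(Z=1) = 8/81
Total weight = 16/189 + 8/81 = 104/567
P(Z=0 | obs) = 16/189 / 104/567 = 6/13
P(Z=1 | obs) = 8/81 / 104/567 = 7/13

P(Z = 1 | obs) = 7/13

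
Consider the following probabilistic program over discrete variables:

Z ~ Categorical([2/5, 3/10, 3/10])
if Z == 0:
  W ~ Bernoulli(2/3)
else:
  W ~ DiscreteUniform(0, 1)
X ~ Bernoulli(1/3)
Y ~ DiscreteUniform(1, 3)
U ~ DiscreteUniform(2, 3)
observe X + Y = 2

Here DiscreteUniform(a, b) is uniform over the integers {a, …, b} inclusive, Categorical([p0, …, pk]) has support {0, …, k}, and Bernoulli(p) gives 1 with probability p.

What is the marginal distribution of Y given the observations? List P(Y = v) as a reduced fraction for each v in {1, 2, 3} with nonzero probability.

P(Y=1) = 1/3, P(Y=2) = 2/3

Enumerate traces; 24 have nonzero weight after conditioning:
  (Z=0, W=0, X=0, Y=2, U=2) weight 2/135
  (Z=0, W=0, X=0, Y=2, U=3) weight 2/135
  (Z=0, W=0, X=1, Y=1, U=2) weight 1/135
  (Z=0, W=0, X=1, Y=1, U=3) weight 1/135
  (Z=0, W=1, X=0, Y=2, U=2) weight 4/135
  (Z=0, W=1, X=0, Y=2, U=3) weight 4/135
  (Z=0, W=1, X=1, Y=1, U=2) weight 2/135
  (Z=0, W=1, X=1, Y=1, U=3) weight 2/135
  … 16 more
Group by Y:
  weight(Y=1) = 1/9
  weight(Y=2) = 2/9
Total weight = 1/9 + 2/9 = 1/3
P(Y=1 | obs) = 1/9 / 1/3 = 1/3
P(Y=2 | obs) = 2/9 / 1/3 = 2/3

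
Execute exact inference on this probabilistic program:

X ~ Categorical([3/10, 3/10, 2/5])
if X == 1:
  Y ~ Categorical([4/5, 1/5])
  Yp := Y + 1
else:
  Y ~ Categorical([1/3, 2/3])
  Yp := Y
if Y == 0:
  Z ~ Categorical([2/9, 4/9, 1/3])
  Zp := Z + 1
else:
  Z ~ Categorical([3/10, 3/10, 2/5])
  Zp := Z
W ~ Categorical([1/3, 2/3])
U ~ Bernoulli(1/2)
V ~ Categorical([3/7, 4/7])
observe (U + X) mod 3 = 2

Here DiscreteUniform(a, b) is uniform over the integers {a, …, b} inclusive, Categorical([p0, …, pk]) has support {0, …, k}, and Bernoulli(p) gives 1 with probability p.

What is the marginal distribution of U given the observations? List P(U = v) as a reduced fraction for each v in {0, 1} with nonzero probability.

Enumerate traces; 48 have nonzero weight after conditioning:
  (X=1, Y=0, Z=0, W=0, U=1, V=0) weight 2/525
  (X=1, Y=0, Z=0, W=0, U=1, V=1) weight 8/1575
  (X=1, Y=0, Z=0, W=1, U=1, V=0) weight 4/525
  (X=1, Y=0, Z=0, W=1, U=1, V=1) weight 16/1575
  (X=1, Y=0, Z=1, W=0, U=1, V=0) weight 4/525
  (X=1, Y=0, Z=1, W=0, U=1, V=1) weight 16/1575
  (X=1, Y=0, Z=1, W=1, U=1, V=0) weight 8/525
  (X=1, Y=0, Z=1, W=1, U=1, V=1) weight 32/1575
  (X=2, Y=0, Z=0, W=0, U=0, V=0) weight 2/945
  … 39 more
Group by U:
  weight(U=0) = 1/5
  weight(U=1) = 3/20
Total weight = 1/5 + 3/20 = 7/20
P(U=0 | obs) = 1/5 / 7/20 = 4/7
P(U=1 | obs) = 3/20 / 7/20 = 3/7

P(U=0) = 4/7, P(U=1) = 3/7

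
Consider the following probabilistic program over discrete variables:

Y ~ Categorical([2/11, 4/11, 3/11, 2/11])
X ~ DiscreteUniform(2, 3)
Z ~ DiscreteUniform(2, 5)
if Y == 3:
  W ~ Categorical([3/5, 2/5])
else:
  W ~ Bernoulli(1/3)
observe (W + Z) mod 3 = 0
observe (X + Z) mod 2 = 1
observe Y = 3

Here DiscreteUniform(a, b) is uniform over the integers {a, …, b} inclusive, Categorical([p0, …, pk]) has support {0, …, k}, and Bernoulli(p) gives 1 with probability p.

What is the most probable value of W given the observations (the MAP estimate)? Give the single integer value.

Enumerate traces; 3 have nonzero weight after conditioning:
  (Y=3, X=2, Z=3, W=0) weight 3/220
  (Y=3, X=2, Z=5, W=1) weight 1/110
  (Y=3, X=3, Z=2, W=1) weight 1/110
Group by W:
  weight(W=0) = 3/220
  weight(W=1) = 1/55
Total weight = 3/220 + 1/55 = 7/220
P(W=0 | obs) = 3/220 / 7/220 = 3/7
P(W=1 | obs) = 1/55 / 7/220 = 4/7
argmax = 1

argmax_v P(W = v | obs) = 1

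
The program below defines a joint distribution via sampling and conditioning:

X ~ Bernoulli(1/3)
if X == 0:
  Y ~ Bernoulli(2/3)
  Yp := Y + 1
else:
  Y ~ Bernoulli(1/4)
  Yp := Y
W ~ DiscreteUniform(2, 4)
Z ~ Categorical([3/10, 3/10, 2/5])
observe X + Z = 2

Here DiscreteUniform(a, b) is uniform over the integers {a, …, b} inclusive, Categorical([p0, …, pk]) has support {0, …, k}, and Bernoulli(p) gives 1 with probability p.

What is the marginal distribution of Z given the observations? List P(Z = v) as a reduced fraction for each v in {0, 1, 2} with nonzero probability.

P(Z=1) = 3/11, P(Z=2) = 8/11

Enumerate traces; 12 have nonzero weight after conditioning:
  (X=0, Y=0, W=2, Z=2) weight 4/135
  (X=0, Y=0, W=3, Z=2) weight 4/135
  (X=0, Y=0, W=4, Z=2) weight 4/135
  (X=0, Y=1, W=2, Z=2) weight 8/135
  (X=0, Y=1, W=3, Z=2) weight 8/135
  (X=0, Y=1, W=4, Z=2) weight 8/135
  (X=1, Y=0, W=2, Z=1) weight 1/40
  (X=1, Y=0, W=3, Z=1) weight 1/40
  … 4 more
Group by Z:
  weight(Z=1) = 1/10
  weight(Z=2) = 4/15
Total weight = 1/10 + 4/15 = 11/30
P(Z=1 | obs) = 1/10 / 11/30 = 3/11
P(Z=2 | obs) = 4/15 / 11/30 = 8/11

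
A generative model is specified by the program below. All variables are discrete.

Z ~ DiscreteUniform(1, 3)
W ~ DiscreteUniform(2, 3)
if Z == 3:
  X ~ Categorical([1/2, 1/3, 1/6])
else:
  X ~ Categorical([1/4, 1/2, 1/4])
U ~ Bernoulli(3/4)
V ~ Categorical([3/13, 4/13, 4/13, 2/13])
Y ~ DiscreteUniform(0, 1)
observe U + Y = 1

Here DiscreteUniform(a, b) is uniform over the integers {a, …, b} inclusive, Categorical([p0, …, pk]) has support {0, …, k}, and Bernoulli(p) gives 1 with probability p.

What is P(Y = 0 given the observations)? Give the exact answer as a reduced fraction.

P(Y = 0 | obs) = 3/4

Enumerate traces; 144 have nonzero weight after conditioning:
  (Z=1, W=2, X=0, U=0, V=0, Y=1) weight 1/832
  (Z=1, W=2, X=0, U=0, V=1, Y=1) weight 1/624
  (Z=1, W=2, X=0, U=0, V=2, Y=1) weight 1/624
  (Z=1, W=2, X=0, U=0, V=3, Y=1) weight 1/1248
  (Z=1, W=2, X=0, U=1, V=0, Y=0) weight 3/832
  (Z=1, W=2, X=0, U=1, V=1, Y=0) weight 1/208
  (Z=1, W=2, X=0, U=1, V=2, Y=0) weight 1/208
  (Z=1, W=2, X=0, U=1, V=3, Y=0) weight 1/416
  … 136 more
Group by Y:
  weight(Y=0) = 3/8
  weight(Y=1) = 1/8
Total weight = 3/8 + 1/8 = 1/2
P(Y=0 | obs) = 3/8 / 1/2 = 3/4
P(Y=1 | obs) = 1/8 / 1/2 = 1/4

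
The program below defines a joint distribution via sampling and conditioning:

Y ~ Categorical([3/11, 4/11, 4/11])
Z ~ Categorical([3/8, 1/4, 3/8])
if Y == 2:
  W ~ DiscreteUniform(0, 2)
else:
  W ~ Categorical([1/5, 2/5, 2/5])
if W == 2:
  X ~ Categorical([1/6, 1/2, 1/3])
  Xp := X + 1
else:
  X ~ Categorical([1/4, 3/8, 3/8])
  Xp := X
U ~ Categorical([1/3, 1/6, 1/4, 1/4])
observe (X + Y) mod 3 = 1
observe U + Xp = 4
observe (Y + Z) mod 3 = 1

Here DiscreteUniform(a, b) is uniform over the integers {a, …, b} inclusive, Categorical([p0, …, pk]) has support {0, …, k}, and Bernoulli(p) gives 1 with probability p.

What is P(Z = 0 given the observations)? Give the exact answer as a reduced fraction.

P(Z = 0 | obs) = 144/1303

Enumerate traces; 7 have nonzero weight after conditioning:
  (Y=0, Z=1, W=0, X=1, U=3) weight 9/7040
  (Y=0, Z=1, W=1, X=1, U=3) weight 9/3520
  (Y=0, Z=1, W=2, X=1, U=2) weight 3/880
  (Y=1, Z=0, W=2, X=0, U=3) weight 1/440
  (Y=2, Z=2, W=0, X=2, U=2) weight 3/704
  (Y=2, Z=2, W=1, X=2, U=2) weight 3/704
  (Y=2, Z=2, W=2, X=2, U=1) weight 1/396
Group by Z:
  weight(Z=0) = 1/440
  weight(Z=1) = 51/7040
  weight(Z=2) = 35/3168
Total weight = 1/440 + 51/7040 + 35/3168 = 1303/63360
P(Z=0 | obs) = 1/440 / 1303/63360 = 144/1303
P(Z=1 | obs) = 51/7040 / 1303/63360 = 459/1303
P(Z=2 | obs) = 35/3168 / 1303/63360 = 700/1303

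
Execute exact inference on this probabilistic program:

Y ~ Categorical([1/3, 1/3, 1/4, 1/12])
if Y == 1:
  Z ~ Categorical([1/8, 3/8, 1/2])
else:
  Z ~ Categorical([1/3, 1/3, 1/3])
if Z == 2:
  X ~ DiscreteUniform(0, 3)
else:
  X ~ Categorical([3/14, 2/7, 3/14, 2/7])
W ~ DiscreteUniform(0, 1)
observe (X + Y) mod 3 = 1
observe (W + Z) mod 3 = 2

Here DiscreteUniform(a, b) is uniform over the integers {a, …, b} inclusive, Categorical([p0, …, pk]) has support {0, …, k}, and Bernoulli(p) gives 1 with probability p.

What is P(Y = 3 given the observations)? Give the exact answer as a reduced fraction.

Enumerate traces; 10 have nonzero weight after conditioning:
  (Y=0, Z=1, X=1, W=1) weight 1/63
  (Y=0, Z=2, X=1, W=0) weight 1/72
  (Y=1, Z=1, X=0, W=1) weight 3/224
  (Y=1, Z=1, X=3, W=1) weight 1/56
  (Y=1, Z=2, X=0, W=0) weight 1/48
  (Y=1, Z=2, X=3, W=0) weight 1/48
  (Y=2, Z=1, X=2, W=1) weight 1/112
  (Y=2, Z=2, X=2, W=0) weight 1/96
  (Y=3, Z=1, X=1, W=1) weight 1/252
  … 1 more
Group by Y:
  weight(Y=0) = 5/168
  weight(Y=1) = 7/96
  weight(Y=2) = 13/672
  weight(Y=3) = 5/672
Total weight = 5/168 + 7/96 + 13/672 + 5/672 = 29/224
P(Y=0 | obs) = 5/168 / 29/224 = 20/87
P(Y=1 | obs) = 7/96 / 29/224 = 49/87
P(Y=2 | obs) = 13/672 / 29/224 = 13/87
P(Y=3 | obs) = 5/672 / 29/224 = 5/87

P(Y = 3 | obs) = 5/87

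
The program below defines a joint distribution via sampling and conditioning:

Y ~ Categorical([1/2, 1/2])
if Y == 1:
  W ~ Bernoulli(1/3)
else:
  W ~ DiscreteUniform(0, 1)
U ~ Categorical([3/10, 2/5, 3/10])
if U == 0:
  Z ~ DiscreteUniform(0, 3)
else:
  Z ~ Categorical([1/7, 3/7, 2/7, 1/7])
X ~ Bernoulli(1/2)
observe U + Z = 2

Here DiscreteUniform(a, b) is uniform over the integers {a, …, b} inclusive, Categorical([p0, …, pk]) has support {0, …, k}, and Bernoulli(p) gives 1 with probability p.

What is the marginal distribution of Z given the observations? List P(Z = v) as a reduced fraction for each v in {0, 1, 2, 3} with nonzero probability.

Enumerate traces; 24 have nonzero weight after conditioning:
  (Y=0, W=0, U=0, Z=2, X=0) weight 3/320
  (Y=0, W=0, U=0, Z=2, X=1) weight 3/320
  (Y=0, W=0, U=1, Z=1, X=0) weight 3/140
  (Y=0, W=0, U=1, Z=1, X=1) weight 3/140
  (Y=0, W=0, U=2, Z=0, X=0) weight 3/560
  (Y=0, W=0, U=2, Z=0, X=1) weight 3/560
  (Y=0, W=1, U=0, Z=2, X=0) weight 3/320
  (Y=0, W=1, U=0, Z=2, X=1) weight 3/320
  … 16 more
Group by Z:
  weight(Z=0) = 3/70
  weight(Z=1) = 6/35
  weight(Z=2) = 3/40
Total weight = 3/70 + 6/35 + 3/40 = 81/280
P(Z=0 | obs) = 3/70 / 81/280 = 4/27
P(Z=1 | obs) = 6/35 / 81/280 = 16/27
P(Z=2 | obs) = 3/40 / 81/280 = 7/27

P(Z=0) = 4/27, P(Z=1) = 16/27, P(Z=2) = 7/27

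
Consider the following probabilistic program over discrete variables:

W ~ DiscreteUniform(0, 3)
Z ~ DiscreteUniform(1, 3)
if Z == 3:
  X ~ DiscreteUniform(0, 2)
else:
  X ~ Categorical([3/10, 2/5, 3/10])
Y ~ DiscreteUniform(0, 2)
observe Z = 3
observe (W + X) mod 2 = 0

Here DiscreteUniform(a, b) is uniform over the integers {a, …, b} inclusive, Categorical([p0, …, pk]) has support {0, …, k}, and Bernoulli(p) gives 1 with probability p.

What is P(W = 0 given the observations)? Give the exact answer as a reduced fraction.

P(W = 0 | obs) = 1/3

Enumerate traces; 18 have nonzero weight after conditioning:
  (W=0, Z=3, X=0, Y=0) weight 1/108
  (W=0, Z=3, X=0, Y=1) weight 1/108
  (W=0, Z=3, X=0, Y=2) weight 1/108
  (W=0, Z=3, X=2, Y=0) weight 1/108
  (W=0, Z=3, X=2, Y=1) weight 1/108
  (W=0, Z=3, X=2, Y=2) weight 1/108
  (W=1, Z=3, X=1, Y=0) weight 1/108
  (W=1, Z=3, X=1, Y=1) weight 1/108
  (W=2, Z=3, X=0, Y=0) weight 1/108
  (W=3, Z=3, X=1, Y=0) weight 1/108
  … 8 more
Group by W:
  weight(W=0) = 1/18
  weight(W=1) = 1/36
  weight(W=2) = 1/18
  weight(W=3) = 1/36
Total weight = 1/18 + 1/36 + 1/18 + 1/36 = 1/6
P(W=0 | obs) = 1/18 / 1/6 = 1/3
P(W=1 | obs) = 1/36 / 1/6 = 1/6
P(W=2 | obs) = 1/18 / 1/6 = 1/3
P(W=3 | obs) = 1/36 / 1/6 = 1/6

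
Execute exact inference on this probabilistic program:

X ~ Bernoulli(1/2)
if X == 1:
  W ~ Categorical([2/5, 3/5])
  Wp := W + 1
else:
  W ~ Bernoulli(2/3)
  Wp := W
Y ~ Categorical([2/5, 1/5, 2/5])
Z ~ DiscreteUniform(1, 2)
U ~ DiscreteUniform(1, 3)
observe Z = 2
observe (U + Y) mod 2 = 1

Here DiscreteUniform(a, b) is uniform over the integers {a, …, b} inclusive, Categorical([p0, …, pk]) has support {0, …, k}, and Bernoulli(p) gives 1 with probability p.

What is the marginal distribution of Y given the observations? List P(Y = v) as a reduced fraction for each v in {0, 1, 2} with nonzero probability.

P(Y=0) = 4/9, P(Y=1) = 1/9, P(Y=2) = 4/9

Enumerate traces; 20 have nonzero weight after conditioning:
  (X=0, W=0, Y=0, Z=2, U=1) weight 1/90
  (X=0, W=0, Y=0, Z=2, U=3) weight 1/90
  (X=0, W=0, Y=1, Z=2, U=2) weight 1/180
  (X=0, W=0, Y=2, Z=2, U=1) weight 1/90
  (X=0, W=0, Y=2, Z=2, U=3) weight 1/90
  (X=0, W=1, Y=0, Z=2, U=1) weight 1/45
  (X=0, W=1, Y=0, Z=2, U=3) weight 1/45
  (X=0, W=1, Y=1, Z=2, U=2) weight 1/90
  … 12 more
Group by Y:
  weight(Y=0) = 2/15
  weight(Y=1) = 1/30
  weight(Y=2) = 2/15
Total weight = 2/15 + 1/30 + 2/15 = 3/10
P(Y=0 | obs) = 2/15 / 3/10 = 4/9
P(Y=1 | obs) = 1/30 / 3/10 = 1/9
P(Y=2 | obs) = 2/15 / 3/10 = 4/9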